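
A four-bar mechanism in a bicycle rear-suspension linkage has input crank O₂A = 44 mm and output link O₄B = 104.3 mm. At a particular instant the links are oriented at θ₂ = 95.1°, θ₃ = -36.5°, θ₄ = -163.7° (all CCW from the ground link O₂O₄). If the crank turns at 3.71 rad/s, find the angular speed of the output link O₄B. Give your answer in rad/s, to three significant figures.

1.47

ω₂ = 3.71 rad/s
Differentiating the loop-closure r₂e^{iθ₂}+r₃e^{iθ₃}=r₁+r₄e^{iθ₄} gives r₂ω₂e^{iθ₂}+r₃ω₃e^{iθ₃}=r₄ω₄e^{iθ₄}.
Eliminating the other unknown: ω₄ = r₂ω₂ sin(θ₂−θ₃) / [r₄ sin(θ₄−θ₃)].
Numerator sine = +0.74780; denominator sine = -0.79653.
Result = 0.044·3.71·(+0.74780) / (0.1043·(-0.79653)) = -1.4693 rad/s; magnitude 1.4693 rad/s.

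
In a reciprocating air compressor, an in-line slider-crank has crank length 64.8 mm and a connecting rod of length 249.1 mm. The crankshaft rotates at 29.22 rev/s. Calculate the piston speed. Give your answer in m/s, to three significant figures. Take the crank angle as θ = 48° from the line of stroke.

ω = 2π·29.2 = 183.6 rad/s
For an in-line slider-crank, x = r cosθ + √(L² − r² sin²θ), so v = −rω sinθ·[1 + r cosθ/√(L² − r² sin²θ)].
With r = 0.0648 m, L = 0.2491 m, θ = 48°: √(L² − r² sin²θ) = 0.2444 m.
v = −0.0648·183.6·0.74314·[1 + 0.0648·0.66913/0.2444] = -10.41 m/s.
|v| = 10.41 m/s.

10.4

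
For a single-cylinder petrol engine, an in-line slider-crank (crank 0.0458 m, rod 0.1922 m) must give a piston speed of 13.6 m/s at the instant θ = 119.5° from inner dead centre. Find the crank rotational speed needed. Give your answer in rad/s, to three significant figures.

For an in-line slider-crank, |v_piston| = rω|sinθ|·[1 + r cosθ/√(L² − r² sin²θ)].
With r = 0.0458 m, L = 0.1922 m, θ = 119.5°: the bracketed kinematic factor |dx/dθ| = 0.035081 m.
ω = v/|dx/dθ| = 13.6/0.035081 = 387.68 rad/s.

388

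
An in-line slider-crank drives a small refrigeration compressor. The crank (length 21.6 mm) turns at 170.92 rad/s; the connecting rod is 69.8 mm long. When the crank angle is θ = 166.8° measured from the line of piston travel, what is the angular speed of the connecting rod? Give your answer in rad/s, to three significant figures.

ω = 170.9 rad/s
The rod makes angle φ with the slider axis where L sinφ = r sinθ; differentiating, L cosφ·φ̇ = r ω cosθ.
L cosφ = √(L² − r² sin²θ) = 0.069626 m.
|ω_rod| = r ω |cosθ| / √(L² − r² sin²θ) = 0.0216·170.9·0.97358/0.069626 = 51.624 rad/s.

51.6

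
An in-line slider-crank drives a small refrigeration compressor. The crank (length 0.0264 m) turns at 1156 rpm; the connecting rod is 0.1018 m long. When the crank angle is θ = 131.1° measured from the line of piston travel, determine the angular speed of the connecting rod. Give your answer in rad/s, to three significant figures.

21.0

ω = 121.1 rad/s (converted from 1156 rpm).
The rod makes angle φ with the slider axis where L sinφ = r sinθ; differentiating, L cosφ·φ̇ = r ω cosθ.
L cosφ = √(L² − r² sin²θ) = 0.099837 m.
|ω_rod| = r ω |cosθ| / √(L² − r² sin²θ) = 0.0264·121.1·0.65738/0.099837 = 21.043 rad/s.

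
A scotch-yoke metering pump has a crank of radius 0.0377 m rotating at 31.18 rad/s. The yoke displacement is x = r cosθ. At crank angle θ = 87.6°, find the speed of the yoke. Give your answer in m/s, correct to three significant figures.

ω = 31.18 rad/s
x = r cosθ ⇒ ẋ = −rω sinθ.
|v| = rω|sinθ| = 0.0377·31.18·|sin 87.6°| = 1.1745 m/s.

1.17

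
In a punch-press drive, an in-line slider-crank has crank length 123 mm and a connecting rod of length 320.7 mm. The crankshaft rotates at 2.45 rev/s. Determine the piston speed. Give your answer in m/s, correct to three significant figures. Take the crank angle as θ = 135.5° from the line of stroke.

ω = 2π·2.45 = 15.39 rad/s
For an in-line slider-crank, x = r cosθ + √(L² − r² sin²θ), so v = −rω sinθ·[1 + r cosθ/√(L² − r² sin²θ)].
With r = 0.123 m, L = 0.3207 m, θ = 135.5°: √(L² − r² sin²θ) = 0.30889 m.
v = −0.123·15.39·0.70091·[1 + 0.123·-0.71325/0.30889] = -0.95021 m/s.
|v| = 0.95021 m/s.

0.950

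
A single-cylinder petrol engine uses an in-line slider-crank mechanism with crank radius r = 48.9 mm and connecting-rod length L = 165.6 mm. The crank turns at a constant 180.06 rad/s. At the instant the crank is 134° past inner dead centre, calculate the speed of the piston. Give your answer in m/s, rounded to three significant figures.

ω = 180.1 rad/s
For an in-line slider-crank, x = r cosθ + √(L² − r² sin²θ), so v = −rω sinθ·[1 + r cosθ/√(L² − r² sin²θ)].
With r = 0.0489 m, L = 0.1656 m, θ = 134°: √(L² − r² sin²θ) = 0.16182 m.
v = −0.0489·180.1·0.71934·[1 + 0.0489·-0.69466/0.16182] = -5.0042 m/s.
|v| = 5.0042 m/s.

5.00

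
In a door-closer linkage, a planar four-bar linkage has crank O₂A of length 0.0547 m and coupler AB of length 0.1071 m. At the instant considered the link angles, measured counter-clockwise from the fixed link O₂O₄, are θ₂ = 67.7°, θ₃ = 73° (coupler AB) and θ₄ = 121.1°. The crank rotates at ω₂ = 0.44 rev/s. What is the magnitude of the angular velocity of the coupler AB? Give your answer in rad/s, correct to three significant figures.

1.52

ω₂ = 2.765 rad/s (from 0.44 rev/s).
Differentiating the loop-closure r₂e^{iθ₂}+r₃e^{iθ₃}=r₁+r₄e^{iθ₄} gives r₂ω₂e^{iθ₂}+r₃ω₃e^{iθ₃}=r₄ω₄e^{iθ₄}.
Eliminating the other unknown: ω₃ = r₂ω₂ sin(θ₄−θ₂) / [r₃ sin(θ₃−θ₄)].
Numerator sine = +0.80282; denominator sine = -0.74431.
Result = 0.0547·2.765·(+0.80282) / (0.1071·(-0.74431)) = -1.523 rad/s; magnitude 1.523 rad/s.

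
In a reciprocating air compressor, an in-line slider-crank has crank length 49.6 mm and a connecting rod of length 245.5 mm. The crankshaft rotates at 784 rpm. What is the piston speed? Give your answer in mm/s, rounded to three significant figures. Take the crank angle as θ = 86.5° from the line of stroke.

ω = 2π·784/60 = 82.1 rad/s
For an in-line slider-crank, x = r cosθ + √(L² − r² sin²θ), so v = −rω sinθ·[1 + r cosθ/√(L² − r² sin²θ)].
With r = 0.0496 m, L = 0.2455 m, θ = 86.5°: √(L² − r² sin²θ) = 0.24046 m.
v = −0.0496·82.1·0.99813·[1 + 0.0496·0.06105/0.24046] = -4.1158 m/s.
|v| = 4.1158 m/s = 4115.8 mm/s.

4120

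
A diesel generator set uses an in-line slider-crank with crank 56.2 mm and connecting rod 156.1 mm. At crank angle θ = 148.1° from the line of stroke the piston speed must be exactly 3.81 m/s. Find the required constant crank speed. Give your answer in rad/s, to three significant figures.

For an in-line slider-crank, |v_piston| = rω|sinθ|·[1 + r cosθ/√(L² − r² sin²θ)].
With r = 0.0562 m, L = 0.1561 m, θ = 148.1°: the bracketed kinematic factor |dx/dθ| = 0.020452 m.
ω = v/|dx/dθ| = 3.81/0.020452 = 186.29 rad/s.

186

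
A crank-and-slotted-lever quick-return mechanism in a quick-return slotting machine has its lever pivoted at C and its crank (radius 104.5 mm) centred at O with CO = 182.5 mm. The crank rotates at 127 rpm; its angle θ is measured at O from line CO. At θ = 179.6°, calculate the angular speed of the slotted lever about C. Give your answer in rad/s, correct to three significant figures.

17.8

ω = 13.3 rad/s (from 127 rpm).
Crank pin A relative to C: A = (d + r cosθ, r sinθ); lever angle φ = atan2(r sinθ, d + r cosθ).
Differentiating tanφ: φ̇ = rω(d cosθ + r)/(d² + r² + 2dr cosθ).
d² + r² + 2dr cosθ = |CA|² = 0.00608493 m²;  d cosθ + r = -0.077996 m.
|ω_lever| = |0.1045·13.3·-0.077996| / 0.00608493 = 17.814 rad/s.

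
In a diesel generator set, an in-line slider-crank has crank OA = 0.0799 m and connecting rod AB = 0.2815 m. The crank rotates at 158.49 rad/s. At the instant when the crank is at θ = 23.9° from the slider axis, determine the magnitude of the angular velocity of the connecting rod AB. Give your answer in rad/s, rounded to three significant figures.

41.4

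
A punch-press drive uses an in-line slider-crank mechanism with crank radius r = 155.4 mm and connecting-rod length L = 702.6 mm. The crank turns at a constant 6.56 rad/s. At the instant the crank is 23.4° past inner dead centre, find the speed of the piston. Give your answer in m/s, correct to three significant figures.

0.487

ω = 6.56 rad/s
For an in-line slider-crank, x = r cosθ + √(L² − r² sin²θ), so v = −rω sinθ·[1 + r cosθ/√(L² − r² sin²θ)].
With r = 0.1554 m, L = 0.7026 m, θ = 23.4°: √(L² − r² sin²θ) = 0.69988 m.
v = −0.1554·6.56·0.39715·[1 + 0.1554·0.91775/0.69988] = -0.48736 m/s.
|v| = 0.48736 m/s.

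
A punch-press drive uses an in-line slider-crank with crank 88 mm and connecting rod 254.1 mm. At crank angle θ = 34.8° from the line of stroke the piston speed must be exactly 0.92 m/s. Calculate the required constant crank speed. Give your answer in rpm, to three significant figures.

For an in-line slider-crank, |v_piston| = rω|sinθ|·[1 + r cosθ/√(L² − r² sin²θ)].
With r = 0.088 m, L = 0.2541 m, θ = 34.8°: the bracketed kinematic factor |dx/dθ| = 0.064793 m.
ω = v/|dx/dθ| = 0.92/0.064793 = 14.199 rad/s.
N = 60ω/(2π) = 135.59 rpm.

136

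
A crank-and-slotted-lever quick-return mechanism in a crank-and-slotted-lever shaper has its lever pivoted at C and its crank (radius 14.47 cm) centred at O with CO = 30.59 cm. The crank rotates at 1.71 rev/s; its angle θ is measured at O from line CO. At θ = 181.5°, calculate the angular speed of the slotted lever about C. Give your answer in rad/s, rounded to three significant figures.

ω = 10.74 rad/s (from 1.71 rev/s).
Crank pin A relative to C: A = (d + r cosθ, r sinθ); lever angle φ = atan2(r sinθ, d + r cosθ).
Differentiating tanφ: φ̇ = rω(d cosθ + r)/(d² + r² + 2dr cosθ).
d² + r² + 2dr cosθ = |CA|² = 0.0260158 m²;  d cosθ + r = -0.1611 m.
|ω_lever| = |0.1447·10.74·-0.1611| / 0.0260158 = 9.627 rad/s.

9.63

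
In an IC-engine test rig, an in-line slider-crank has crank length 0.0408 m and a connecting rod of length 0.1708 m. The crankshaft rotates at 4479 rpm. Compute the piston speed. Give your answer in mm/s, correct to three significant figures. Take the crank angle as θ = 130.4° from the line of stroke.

ω = 2π·4479/60 = 469 rad/s
For an in-line slider-crank, x = r cosθ + √(L² − r² sin²θ), so v = −rω sinθ·[1 + r cosθ/√(L² − r² sin²θ)].
With r = 0.0408 m, L = 0.1708 m, θ = 130.4°: √(L² − r² sin²θ) = 0.16795 m.
v = −0.0408·469·0.76154·[1 + 0.0408·-0.64812/0.16795] = -12.279 m/s.
|v| = 12.279 m/s = 12279 mm/s.

12300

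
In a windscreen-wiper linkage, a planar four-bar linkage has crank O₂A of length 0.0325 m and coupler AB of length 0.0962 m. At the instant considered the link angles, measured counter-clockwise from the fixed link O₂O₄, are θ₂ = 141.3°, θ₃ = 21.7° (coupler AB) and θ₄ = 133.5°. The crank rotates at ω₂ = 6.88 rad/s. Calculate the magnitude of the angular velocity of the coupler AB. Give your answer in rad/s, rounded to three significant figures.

0.340

ω₂ = 6.88 rad/s
Differentiating the loop-closure r₂e^{iθ₂}+r₃e^{iθ₃}=r₁+r₄e^{iθ₄} gives r₂ω₂e^{iθ₂}+r₃ω₃e^{iθ₃}=r₄ω₄e^{iθ₄}.
Eliminating the other unknown: ω₃ = r₂ω₂ sin(θ₄−θ₂) / [r₃ sin(θ₃−θ₄)].
Numerator sine = -0.13572; denominator sine = -0.92849.
Result = 0.0325·6.88·(-0.13572) / (0.0962·(-0.92849)) = +0.33974 rad/s; magnitude 0.33974 rad/s.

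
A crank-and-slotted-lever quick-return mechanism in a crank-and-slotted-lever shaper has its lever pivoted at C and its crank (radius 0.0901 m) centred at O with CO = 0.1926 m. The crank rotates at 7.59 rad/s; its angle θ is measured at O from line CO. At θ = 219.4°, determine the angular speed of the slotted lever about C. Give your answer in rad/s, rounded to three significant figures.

2.18

ω = 7.59 rad/s
Crank pin A relative to C: A = (d + r cosθ, r sinθ); lever angle φ = atan2(r sinθ, d + r cosθ).
Differentiating tanφ: φ̇ = rω(d cosθ + r)/(d² + r² + 2dr cosθ).
d² + r² + 2dr cosθ = |CA|² = 0.0183939 m²;  d cosθ + r = -0.058728 m.
|ω_lever| = |0.0901·7.59·-0.058728| / 0.0183939 = 2.1834 rad/s.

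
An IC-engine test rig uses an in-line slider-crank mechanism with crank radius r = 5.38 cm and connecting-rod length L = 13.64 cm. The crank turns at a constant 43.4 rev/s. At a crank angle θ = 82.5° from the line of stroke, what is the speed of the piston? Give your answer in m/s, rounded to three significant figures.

ω = 2π·43.4 = 272.7 rad/s
For an in-line slider-crank, x = r cosθ + √(L² − r² sin²θ), so v = −rω sinθ·[1 + r cosθ/√(L² − r² sin²θ)].
With r = 0.0538 m, L = 0.1364 m, θ = 82.5°: √(L² − r² sin²θ) = 0.12554 m.
v = −0.0538·272.7·0.99144·[1 + 0.0538·0.13053/0.12554] = -15.359 m/s.
|v| = 15.359 m/s.

15.4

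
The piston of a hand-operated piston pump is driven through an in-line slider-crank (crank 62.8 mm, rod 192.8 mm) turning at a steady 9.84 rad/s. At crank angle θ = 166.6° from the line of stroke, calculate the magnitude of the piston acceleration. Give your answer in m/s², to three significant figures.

4.13

ω = 9.84 rad/s
x(θ) = r cosθ + √(L² − r² sin²θ); with ω constant, a = ω²·d²x/dθ².
d²x/dθ² = −r cosθ − r²(cos2θ)/√u − r⁴ sin²2θ/(4u^{3/2}),  u = L² − r² sin²θ = 0.03696 m².
Substituting r = 0.0628 m, L = 0.1928 m, θ = 166.6°: d²x/dθ² = +0.042668 m.
a = ω²·d²x/dθ² = (9.84)²·(+0.042668) = +4.1314 m/s²;  |a| = 4.1314 m/s².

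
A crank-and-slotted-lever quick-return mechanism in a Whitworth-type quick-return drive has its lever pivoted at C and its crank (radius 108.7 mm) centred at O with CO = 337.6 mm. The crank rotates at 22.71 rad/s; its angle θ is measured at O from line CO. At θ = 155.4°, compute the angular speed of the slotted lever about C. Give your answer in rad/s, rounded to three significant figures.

8.29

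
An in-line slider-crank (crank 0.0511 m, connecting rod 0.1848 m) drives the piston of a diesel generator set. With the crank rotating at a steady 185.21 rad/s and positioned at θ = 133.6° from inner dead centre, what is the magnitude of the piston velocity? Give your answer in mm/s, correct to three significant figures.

5520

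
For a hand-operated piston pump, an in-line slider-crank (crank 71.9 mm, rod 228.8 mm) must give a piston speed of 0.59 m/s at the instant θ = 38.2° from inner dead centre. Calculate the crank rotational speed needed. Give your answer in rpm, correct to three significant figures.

101

For an in-line slider-crank, |v_piston| = rω|sinθ|·[1 + r cosθ/√(L² − r² sin²θ)].
With r = 0.0719 m, L = 0.2288 m, θ = 38.2°: the bracketed kinematic factor |dx/dθ| = 0.055657 m.
ω = v/|dx/dθ| = 0.59/0.055657 = 10.601 rad/s.
N = 60ω/(2π) = 101.23 rpm.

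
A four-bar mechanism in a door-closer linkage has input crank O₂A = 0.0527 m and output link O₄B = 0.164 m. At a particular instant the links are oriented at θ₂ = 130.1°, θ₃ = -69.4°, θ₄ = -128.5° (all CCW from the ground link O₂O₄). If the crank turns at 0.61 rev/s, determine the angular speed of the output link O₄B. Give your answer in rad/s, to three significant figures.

0.479

ω₂ = 3.833 rad/s (from 0.61 rev/s).
Differentiating the loop-closure r₂e^{iθ₂}+r₃e^{iθ₃}=r₁+r₄e^{iθ₄} gives r₂ω₂e^{iθ₂}+r₃ω₃e^{iθ₃}=r₄ω₄e^{iθ₄}.
Eliminating the other unknown: ω₄ = r₂ω₂ sin(θ₂−θ₃) / [r₄ sin(θ₄−θ₃)].
Numerator sine = -0.33381; denominator sine = -0.85806.
Result = 0.0527·3.833·(-0.33381) / (0.164·(-0.85806)) = +0.47913 rad/s; magnitude 0.47913 rad/s.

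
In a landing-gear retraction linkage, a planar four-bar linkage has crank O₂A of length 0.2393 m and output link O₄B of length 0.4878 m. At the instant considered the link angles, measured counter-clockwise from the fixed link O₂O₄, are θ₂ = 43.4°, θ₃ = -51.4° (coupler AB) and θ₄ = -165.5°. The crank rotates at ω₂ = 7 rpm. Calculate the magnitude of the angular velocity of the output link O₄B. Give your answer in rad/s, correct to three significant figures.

ω₂ = 0.733 rad/s (from 7 rpm).
Differentiating the loop-closure r₂e^{iθ₂}+r₃e^{iθ₃}=r₁+r₄e^{iθ₄} gives r₂ω₂e^{iθ₂}+r₃ω₃e^{iθ₃}=r₄ω₄e^{iθ₄}.
Eliminating the other unknown: ω₄ = r₂ω₂ sin(θ₂−θ₃) / [r₄ sin(θ₄−θ₃)].
Numerator sine = +0.99649; denominator sine = -0.91283.
Result = 0.2393·0.733·(+0.99649) / (0.4878·(-0.91283)) = -0.39256 rad/s; magnitude 0.39256 rad/s.

0.393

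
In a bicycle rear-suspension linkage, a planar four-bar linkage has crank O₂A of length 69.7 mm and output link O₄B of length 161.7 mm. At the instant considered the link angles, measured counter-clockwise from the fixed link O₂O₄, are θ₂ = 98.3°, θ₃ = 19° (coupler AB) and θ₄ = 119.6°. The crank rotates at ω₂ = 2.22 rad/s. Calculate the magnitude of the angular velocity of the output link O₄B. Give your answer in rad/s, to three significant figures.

0.957

ω₂ = 2.22 rad/s
Differentiating the loop-closure r₂e^{iθ₂}+r₃e^{iθ₃}=r₁+r₄e^{iθ₄} gives r₂ω₂e^{iθ₂}+r₃ω₃e^{iθ₃}=r₄ω₄e^{iθ₄}.
Eliminating the other unknown: ω₄ = r₂ω₂ sin(θ₂−θ₃) / [r₄ sin(θ₄−θ₃)].
Numerator sine = +0.98261; denominator sine = +0.98294.
Result = 0.0697·2.22·(+0.98261) / (0.1617·(+0.98294)) = +0.95661 rad/s; magnitude 0.95661 rad/s.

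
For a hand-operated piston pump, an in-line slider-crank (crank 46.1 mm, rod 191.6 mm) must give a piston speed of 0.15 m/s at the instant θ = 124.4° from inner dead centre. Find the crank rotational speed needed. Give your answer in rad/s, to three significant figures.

4.58

For an in-line slider-crank, |v_piston| = rω|sinθ|·[1 + r cosθ/√(L² − r² sin²θ)].
With r = 0.0461 m, L = 0.1916 m, θ = 124.4°: the bracketed kinematic factor |dx/dθ| = 0.032762 m.
ω = v/|dx/dθ| = 0.15/0.032762 = 4.5785 rad/s.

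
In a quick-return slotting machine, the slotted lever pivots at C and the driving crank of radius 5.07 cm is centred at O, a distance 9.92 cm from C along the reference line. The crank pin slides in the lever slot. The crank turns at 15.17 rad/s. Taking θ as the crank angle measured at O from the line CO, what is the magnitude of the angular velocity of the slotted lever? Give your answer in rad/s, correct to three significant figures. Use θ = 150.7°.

7.57

ω = 15.17 rad/s
Crank pin A relative to C: A = (d + r cosθ, r sinθ); lever angle φ = atan2(r sinθ, d + r cosθ).
Differentiating tanφ: φ̇ = rω(d cosθ + r)/(d² + r² + 2dr cosθ).
d² + r² + 2dr cosθ = |CA|² = 0.00363909 m²;  d cosθ + r = -0.035809 m.
|ω_lever| = |0.0507·15.17·-0.035809| / 0.00363909 = 7.5683 rad/s.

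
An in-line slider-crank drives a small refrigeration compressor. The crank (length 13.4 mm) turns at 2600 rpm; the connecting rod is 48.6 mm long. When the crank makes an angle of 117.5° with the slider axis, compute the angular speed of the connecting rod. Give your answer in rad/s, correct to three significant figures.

ω = 272.3 rad/s (converted from 2600 rpm).
The rod makes angle φ with the slider axis where L sinφ = r sinθ; differentiating, L cosφ·φ̇ = r ω cosθ.
L cosφ = √(L² − r² sin²θ) = 0.047124 m.
|ω_rod| = r ω |cosθ| / √(L² − r² sin²θ) = 0.0134·272.3·0.46175/0.047124 = 35.749 rad/s.

35.7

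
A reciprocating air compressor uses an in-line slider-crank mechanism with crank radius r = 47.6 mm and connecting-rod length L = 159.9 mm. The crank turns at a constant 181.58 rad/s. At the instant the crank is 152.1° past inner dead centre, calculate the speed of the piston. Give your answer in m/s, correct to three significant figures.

2.97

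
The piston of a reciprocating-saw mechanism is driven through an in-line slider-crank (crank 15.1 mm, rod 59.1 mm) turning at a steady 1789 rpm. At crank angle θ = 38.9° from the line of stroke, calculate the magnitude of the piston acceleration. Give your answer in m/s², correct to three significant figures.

444

ω = 2π·1789/60 = 187.3 rad/s
x(θ) = r cosθ + √(L² − r² sin²θ); with ω constant, a = ω²·d²x/dθ².
d²x/dθ² = −r cosθ − r²(cos2θ)/√u − r⁴ sin²2θ/(4u^{3/2}),  u = L² − r² sin²θ = 0.0034029 m².
Substituting r = 0.0151 m, L = 0.0591 m, θ = 38.9°: d²x/dθ² = -0.01264 m.
a = ω²·d²x/dθ² = (187.3)²·(-0.01264) = -443.63 m/s²;  |a| = 443.63 m/s².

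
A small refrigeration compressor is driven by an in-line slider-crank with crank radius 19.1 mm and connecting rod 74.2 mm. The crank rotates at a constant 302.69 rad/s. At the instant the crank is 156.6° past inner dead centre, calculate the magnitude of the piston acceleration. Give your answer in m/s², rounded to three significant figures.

ω = 302.7 rad/s
x(θ) = r cosθ + √(L² − r² sin²θ); with ω constant, a = ω²·d²x/dθ².
d²x/dθ² = −r cosθ − r²(cos2θ)/√u − r⁴ sin²2θ/(4u^{3/2}),  u = L² − r² sin²θ = 0.0054481 m².
Substituting r = 0.0191 m, L = 0.0742 m, θ = 156.6°: d²x/dθ² = +0.014102 m.
a = ω²·d²x/dθ² = (302.7)²·(+0.014102) = +1292 m/s²;  |a| = 1292 m/s².

1290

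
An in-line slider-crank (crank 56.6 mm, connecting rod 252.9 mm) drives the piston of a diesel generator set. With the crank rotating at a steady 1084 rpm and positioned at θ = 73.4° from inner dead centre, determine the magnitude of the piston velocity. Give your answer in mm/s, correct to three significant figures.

ω = 2π·1084/60 = 113.5 rad/s
For an in-line slider-crank, x = r cosθ + √(L² − r² sin²θ), so v = −rω sinθ·[1 + r cosθ/√(L² − r² sin²θ)].
With r = 0.0566 m, L = 0.2529 m, θ = 73.4°: √(L² − r² sin²θ) = 0.24701 m.
v = −0.0566·113.5·0.95832·[1 + 0.0566·0.28569/0.24701] = -6.5603 m/s.
|v| = 6.5603 m/s = 6560.3 mm/s.

6560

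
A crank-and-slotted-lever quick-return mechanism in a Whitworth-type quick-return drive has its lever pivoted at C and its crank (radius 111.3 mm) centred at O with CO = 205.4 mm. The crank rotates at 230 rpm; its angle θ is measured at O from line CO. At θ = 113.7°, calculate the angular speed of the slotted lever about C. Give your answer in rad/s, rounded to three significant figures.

ω = 24.09 rad/s (from 230 rpm).
Crank pin A relative to C: A = (d + r cosθ, r sinθ); lever angle φ = atan2(r sinθ, d + r cosθ).
Differentiating tanφ: φ̇ = rω(d cosθ + r)/(d² + r² + 2dr cosθ).
d² + r² + 2dr cosθ = |CA|² = 0.036199 m²;  d cosθ + r = +0.02874 m.
|ω_lever| = |0.1113·24.09·+0.02874| / 0.036199 = 2.1283 rad/s.

2.13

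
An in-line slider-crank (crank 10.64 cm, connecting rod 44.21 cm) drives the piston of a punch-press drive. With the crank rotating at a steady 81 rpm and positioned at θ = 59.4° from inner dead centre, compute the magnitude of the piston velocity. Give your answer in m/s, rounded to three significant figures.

ω = 2π·81/60 = 8.482 rad/s
For an in-line slider-crank, x = r cosθ + √(L² − r² sin²θ), so v = −rω sinθ·[1 + r cosθ/√(L² − r² sin²θ)].
With r = 0.1064 m, L = 0.4421 m, θ = 59.4°: √(L² − r² sin²θ) = 0.43251 m.
v = −0.1064·8.482·0.86074·[1 + 0.1064·0.50904/0.43251] = -0.87411 m/s.
|v| = 0.87411 m/s.

0.874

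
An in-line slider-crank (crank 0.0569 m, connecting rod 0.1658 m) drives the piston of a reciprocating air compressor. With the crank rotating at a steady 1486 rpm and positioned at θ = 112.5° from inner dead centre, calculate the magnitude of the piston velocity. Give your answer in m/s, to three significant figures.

ω = 2π·1486/60 = 155.6 rad/s
For an in-line slider-crank, x = r cosθ + √(L² − r² sin²θ), so v = −rω sinθ·[1 + r cosθ/√(L² − r² sin²θ)].
With r = 0.0569 m, L = 0.1658 m, θ = 112.5°: √(L² − r² sin²θ) = 0.15725 m.
v = −0.0569·155.6·0.92388·[1 + 0.0569·-0.38268/0.15725] = -7.0476 m/s.
|v| = 7.0476 m/s.

7.05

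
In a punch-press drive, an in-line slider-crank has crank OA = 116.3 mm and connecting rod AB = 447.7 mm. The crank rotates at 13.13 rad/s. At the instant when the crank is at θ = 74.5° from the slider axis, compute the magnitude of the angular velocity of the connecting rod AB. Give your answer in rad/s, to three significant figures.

ω = 13.13 rad/s
The rod makes angle φ with the slider axis where L sinφ = r sinθ; differentiating, L cosφ·φ̇ = r ω cosθ.
L cosφ = √(L² − r² sin²θ) = 0.43345 m.
|ω_rod| = r ω |cosθ| / √(L² − r² sin²θ) = 0.1163·13.13·0.26724/0.43345 = 0.94147 rad/s.

0.941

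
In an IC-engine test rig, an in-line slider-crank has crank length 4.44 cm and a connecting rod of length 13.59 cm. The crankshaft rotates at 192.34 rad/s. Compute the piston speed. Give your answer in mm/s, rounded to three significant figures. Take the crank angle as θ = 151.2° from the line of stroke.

ω = 192.3 rad/s
For an in-line slider-crank, x = r cosθ + √(L² − r² sin²θ), so v = −rω sinθ·[1 + r cosθ/√(L² − r² sin²θ)].
With r = 0.0444 m, L = 0.1359 m, θ = 151.2°: √(L² − r² sin²θ) = 0.13421 m.
v = −0.0444·192.3·0.48175·[1 + 0.0444·-0.87631/0.13421] = -2.9214 m/s.
|v| = 2.9214 m/s = 2921.4 mm/s.

2920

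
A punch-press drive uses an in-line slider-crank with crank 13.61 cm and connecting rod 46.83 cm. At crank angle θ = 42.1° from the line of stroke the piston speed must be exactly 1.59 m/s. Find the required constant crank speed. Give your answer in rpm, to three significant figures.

136

For an in-line slider-crank, |v_piston| = rω|sinθ|·[1 + r cosθ/√(L² − r² sin²θ)].
With r = 0.1361 m, L = 0.4683 m, θ = 42.1°: the bracketed kinematic factor |dx/dθ| = 0.11131 m.
ω = v/|dx/dθ| = 1.59/0.11131 = 14.285 rad/s.
N = 60ω/(2π) = 136.41 rpm.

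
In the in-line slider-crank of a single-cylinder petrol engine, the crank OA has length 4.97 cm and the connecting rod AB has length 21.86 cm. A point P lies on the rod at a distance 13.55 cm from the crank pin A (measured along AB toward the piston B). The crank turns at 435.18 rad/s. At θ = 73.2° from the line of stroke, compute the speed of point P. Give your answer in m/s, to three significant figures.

21.7

ω = 435.2 rad/s.  Crank-pin speed |V_A| = rω = 21.628 m/s, perpendicular to OA.
Rod angle: sinφ = −(r/L) sinθ ⇒ φ = -12.571°; ω_rod = −rω cosθ/√(L²−r²sin²θ) = -29.299 rad/s.
V_P = V_A + ω_rod × AP, with AP = 0.1355 m along the rod.
Components: V_Px = −rω sinθ − a·ω_rod·sinφ = -21.569 m/s;  V_Py = rω cosθ + a·ω_rod·cosφ = +2.3764 m/s.
|V_P| = √(V_Px² + V_Py²) = 21.7 m/s.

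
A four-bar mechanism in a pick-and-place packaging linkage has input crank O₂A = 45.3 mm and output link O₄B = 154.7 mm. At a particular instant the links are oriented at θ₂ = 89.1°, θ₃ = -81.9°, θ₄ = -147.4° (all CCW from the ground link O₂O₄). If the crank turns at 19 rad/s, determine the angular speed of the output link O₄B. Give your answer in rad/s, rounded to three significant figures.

0.956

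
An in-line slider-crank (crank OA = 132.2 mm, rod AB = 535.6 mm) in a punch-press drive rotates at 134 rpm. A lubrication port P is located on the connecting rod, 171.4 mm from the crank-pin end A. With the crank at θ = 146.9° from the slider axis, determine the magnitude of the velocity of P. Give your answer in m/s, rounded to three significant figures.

1.42

ω = 14.03 rad/s.  Crank-pin speed |V_A| = rω = 1.8551 m/s, perpendicular to OA.
Rod angle: sinφ = −(r/L) sinθ ⇒ φ = -7.747°; ω_rod = −rω cosθ/√(L²−r²sin²θ) = +2.9282 rad/s.
V_P = V_A + ω_rod × AP, with AP = 0.1714 m along the rod.
Components: V_Px = −rω sinθ − a·ω_rod·sinφ = -0.94542 m/s;  V_Py = rω cosθ + a·ω_rod·cosφ = -1.0567 m/s.
|V_P| = √(V_Px² + V_Py²) = 1.4179 m/s.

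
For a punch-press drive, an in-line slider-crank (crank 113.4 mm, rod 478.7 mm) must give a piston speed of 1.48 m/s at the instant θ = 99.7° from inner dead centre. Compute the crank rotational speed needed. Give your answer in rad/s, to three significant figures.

For an in-line slider-crank, |v_piston| = rω|sinθ|·[1 + r cosθ/√(L² − r² sin²θ)].
With r = 0.1134 m, L = 0.4787 m, θ = 99.7°: the bracketed kinematic factor |dx/dθ| = 0.10719 m.
ω = v/|dx/dθ| = 1.48/0.10719 = 13.807 rad/s.

13.8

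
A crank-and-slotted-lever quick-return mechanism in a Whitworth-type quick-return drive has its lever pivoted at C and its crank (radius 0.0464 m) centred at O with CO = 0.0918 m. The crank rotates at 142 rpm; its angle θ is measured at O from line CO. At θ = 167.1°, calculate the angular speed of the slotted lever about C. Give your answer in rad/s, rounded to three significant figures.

ω = 14.87 rad/s (from 142 rpm).
Crank pin A relative to C: A = (d + r cosθ, r sinθ); lever angle φ = atan2(r sinθ, d + r cosθ).
Differentiating tanφ: φ̇ = rω(d cosθ + r)/(d² + r² + 2dr cosθ).
d² + r² + 2dr cosθ = |CA|² = 0.00227617 m²;  d cosθ + r = -0.043083 m.
|ω_lever| = |0.0464·14.87·-0.043083| / 0.00227617 = 13.06 rad/s.

13.1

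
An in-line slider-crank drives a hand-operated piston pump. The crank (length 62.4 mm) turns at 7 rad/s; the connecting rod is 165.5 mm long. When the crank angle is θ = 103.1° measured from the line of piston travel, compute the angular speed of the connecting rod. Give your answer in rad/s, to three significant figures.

ω = 7 rad/s
The rod makes angle φ with the slider axis where L sinφ = r sinθ; differentiating, L cosφ·φ̇ = r ω cosθ.
L cosφ = √(L² − r² sin²θ) = 0.15394 m.
|ω_rod| = r ω |cosθ| / √(L² − r² sin²θ) = 0.0624·7·0.22665/0.15394 = 0.64313 rad/s.

0.643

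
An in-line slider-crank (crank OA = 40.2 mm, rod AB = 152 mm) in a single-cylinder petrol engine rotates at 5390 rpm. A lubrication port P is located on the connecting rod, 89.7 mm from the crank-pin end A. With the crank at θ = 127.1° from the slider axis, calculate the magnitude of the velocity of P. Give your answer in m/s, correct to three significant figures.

17.3

ω = 564.4 rad/s.  Crank-pin speed |V_A| = rω = 22.69 m/s, perpendicular to OA.
Rod angle: sinφ = −(r/L) sinθ ⇒ φ = -12.177°; ω_rod = −rω cosθ/√(L²−r²sin²θ) = +92.119 rad/s.
V_P = V_A + ω_rod × AP, with AP = 0.0897 m along the rod.
Components: V_Px = −rω sinθ − a·ω_rod·sinφ = -16.355 m/s;  V_Py = rω cosθ + a·ω_rod·cosφ = -5.6099 m/s.
|V_P| = √(V_Px² + V_Py²) = 17.29 m/s.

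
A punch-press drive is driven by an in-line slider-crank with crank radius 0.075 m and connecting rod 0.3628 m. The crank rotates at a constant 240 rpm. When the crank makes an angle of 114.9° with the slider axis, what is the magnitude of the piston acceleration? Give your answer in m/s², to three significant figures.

26.3

ω = 2π·240/60 = 25.13 rad/s
x(θ) = r cosθ + √(L² − r² sin²θ); with ω constant, a = ω²·d²x/dθ².
d²x/dθ² = −r cosθ − r²(cos2θ)/√u − r⁴ sin²2θ/(4u^{3/2}),  u = L² − r² sin²θ = 0.126996 m².
Substituting r = 0.075 m, L = 0.3628 m, θ = 114.9°: d²x/dθ² = +0.041664 m.
a = ω²·d²x/dθ² = (25.13)²·(+0.041664) = +26.317 m/s²;  |a| = 26.317 m/s².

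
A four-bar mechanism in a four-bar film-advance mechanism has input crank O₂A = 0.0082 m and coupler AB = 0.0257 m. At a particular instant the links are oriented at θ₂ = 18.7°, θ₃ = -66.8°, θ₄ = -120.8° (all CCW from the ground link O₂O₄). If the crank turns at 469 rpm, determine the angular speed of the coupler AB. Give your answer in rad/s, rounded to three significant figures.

ω₂ = 49.11 rad/s (from 469 rpm).
Differentiating the loop-closure r₂e^{iθ₂}+r₃e^{iθ₃}=r₁+r₄e^{iθ₄} gives r₂ω₂e^{iθ₂}+r₃ω₃e^{iθ₃}=r₄ω₄e^{iθ₄}.
Eliminating the other unknown: ω₃ = r₂ω₂ sin(θ₄−θ₂) / [r₃ sin(θ₃−θ₄)].
Numerator sine = -0.64945; denominator sine = +0.80902.
Result = 0.0082·49.11·(-0.64945) / (0.0257·(+0.80902)) = -12.58 rad/s; magnitude 12.58 rad/s.

12.6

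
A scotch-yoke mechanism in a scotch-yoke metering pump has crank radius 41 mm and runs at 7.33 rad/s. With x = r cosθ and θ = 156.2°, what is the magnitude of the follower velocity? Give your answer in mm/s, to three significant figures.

121

ω = 7.33 rad/s
x = r cosθ ⇒ ẋ = −rω sinθ.
|v| = rω|sinθ| = 0.041·7.33·|sin 156.2°| = 0.12128 m/s = 121.28 mm/s.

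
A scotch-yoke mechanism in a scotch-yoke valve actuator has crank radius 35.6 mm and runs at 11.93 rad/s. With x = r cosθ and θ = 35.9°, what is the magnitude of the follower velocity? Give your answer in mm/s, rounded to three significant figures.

249

ω = 11.93 rad/s
x = r cosθ ⇒ ẋ = −rω sinθ.
|v| = rω|sinθ| = 0.0356·11.93·|sin 35.9°| = 0.24904 m/s = 249.04 mm/s.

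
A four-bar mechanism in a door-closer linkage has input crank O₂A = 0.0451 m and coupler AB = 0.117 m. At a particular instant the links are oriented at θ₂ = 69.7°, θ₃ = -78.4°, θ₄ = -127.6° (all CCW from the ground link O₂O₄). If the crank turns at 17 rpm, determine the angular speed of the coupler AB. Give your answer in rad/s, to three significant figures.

0.270

ω₂ = 1.78 rad/s (from 17 rpm).
Differentiating the loop-closure r₂e^{iθ₂}+r₃e^{iθ₃}=r₁+r₄e^{iθ₄} gives r₂ω₂e^{iθ₂}+r₃ω₃e^{iθ₃}=r₄ω₄e^{iθ₄}.
Eliminating the other unknown: ω₃ = r₂ω₂ sin(θ₄−θ₂) / [r₃ sin(θ₃−θ₄)].
Numerator sine = +0.29737; denominator sine = +0.75700.
Result = 0.0451·1.78·(+0.29737) / (0.117·(+0.75700)) = +0.26957 rad/s; magnitude 0.26957 rad/s.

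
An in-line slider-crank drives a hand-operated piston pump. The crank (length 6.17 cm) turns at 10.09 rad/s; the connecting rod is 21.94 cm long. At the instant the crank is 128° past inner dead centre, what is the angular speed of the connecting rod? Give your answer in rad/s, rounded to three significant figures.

1.79

ω = 10.09 rad/s
The rod makes angle φ with the slider axis where L sinφ = r sinθ; differentiating, L cosφ·φ̇ = r ω cosθ.
L cosφ = √(L² − r² sin²θ) = 0.21394 m.
|ω_rod| = r ω |cosθ| / √(L² − r² sin²θ) = 0.0617·10.09·0.61566/0.21394 = 1.7915 rad/s.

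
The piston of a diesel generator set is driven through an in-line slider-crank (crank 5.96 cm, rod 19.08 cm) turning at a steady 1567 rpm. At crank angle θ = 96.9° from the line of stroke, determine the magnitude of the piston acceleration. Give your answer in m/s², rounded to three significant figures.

ω = 2π·1567/60 = 164.1 rad/s
x(θ) = r cosθ + √(L² − r² sin²θ); with ω constant, a = ω²·d²x/dθ².
d²x/dθ² = −r cosθ − r²(cos2θ)/√u − r⁴ sin²2θ/(4u^{3/2}),  u = L² − r² sin²θ = 0.0329037 m².
Substituting r = 0.0596 m, L = 0.1908 m, θ = 96.9°: d²x/dθ² = +0.026147 m.
a = ω²·d²x/dθ² = (164.1)²·(+0.026147) = +704.08 m/s²;  |a| = 704.08 m/s².

704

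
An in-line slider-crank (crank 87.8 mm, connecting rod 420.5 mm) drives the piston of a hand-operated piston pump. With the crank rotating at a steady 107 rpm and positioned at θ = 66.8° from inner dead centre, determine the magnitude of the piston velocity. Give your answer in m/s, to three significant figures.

0.980

ω = 2π·107/60 = 11.21 rad/s
For an in-line slider-crank, x = r cosθ + √(L² − r² sin²θ), so v = −rω sinθ·[1 + r cosθ/√(L² − r² sin²θ)].
With r = 0.0878 m, L = 0.4205 m, θ = 66.8°: √(L² − r² sin²θ) = 0.41268 m.
v = −0.0878·11.21·0.91914·[1 + 0.0878·0.39394/0.41268] = -0.98003 m/s.
|v| = 0.98003 m/s.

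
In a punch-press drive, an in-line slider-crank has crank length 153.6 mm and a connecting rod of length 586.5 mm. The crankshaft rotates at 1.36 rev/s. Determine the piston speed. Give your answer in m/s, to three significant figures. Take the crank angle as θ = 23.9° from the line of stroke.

0.660

ω = 2π·1.36 = 8.545 rad/s
For an in-line slider-crank, x = r cosθ + √(L² − r² sin²θ), so v = −rω sinθ·[1 + r cosθ/√(L² − r² sin²θ)].
With r = 0.1536 m, L = 0.5865 m, θ = 23.9°: √(L² − r² sin²θ) = 0.58319 m.
v = −0.1536·8.545·0.40514·[1 + 0.1536·0.91425/0.58319] = -0.65981 m/s.
|v| = 0.65981 m/s.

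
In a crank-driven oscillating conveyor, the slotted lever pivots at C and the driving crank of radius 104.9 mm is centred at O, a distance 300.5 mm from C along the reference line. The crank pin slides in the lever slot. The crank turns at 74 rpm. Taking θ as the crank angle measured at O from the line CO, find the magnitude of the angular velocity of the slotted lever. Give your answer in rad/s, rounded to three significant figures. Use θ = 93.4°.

ω = 7.749 rad/s (from 74 rpm).
Crank pin A relative to C: A = (d + r cosθ, r sinθ); lever angle φ = atan2(r sinθ, d + r cosθ).
Differentiating tanφ: φ̇ = rω(d cosθ + r)/(d² + r² + 2dr cosθ).
d² + r² + 2dr cosθ = |CA|² = 0.0975653 m²;  d cosθ + r = +0.087078 m.
|ω_lever| = |0.1049·7.749·+0.087078| / 0.0975653 = 0.72552 rad/s.

0.726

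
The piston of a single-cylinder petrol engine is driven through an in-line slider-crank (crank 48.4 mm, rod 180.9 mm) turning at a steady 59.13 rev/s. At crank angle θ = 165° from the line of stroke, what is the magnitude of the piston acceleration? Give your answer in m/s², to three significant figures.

4890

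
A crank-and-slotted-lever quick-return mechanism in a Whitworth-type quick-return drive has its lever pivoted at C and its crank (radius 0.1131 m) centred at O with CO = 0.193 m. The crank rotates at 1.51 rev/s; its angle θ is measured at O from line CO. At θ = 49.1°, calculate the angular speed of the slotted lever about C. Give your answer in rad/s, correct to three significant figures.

ω = 9.488 rad/s (from 1.51 rev/s).
Crank pin A relative to C: A = (d + r cosθ, r sinθ); lever angle φ = atan2(r sinθ, d + r cosθ).
Differentiating tanφ: φ̇ = rω(d cosθ + r)/(d² + r² + 2dr cosθ).
d² + r² + 2dr cosθ = |CA|² = 0.0786244 m²;  d cosθ + r = +0.23946 m.
|ω_lever| = |0.1131·9.488·+0.23946| / 0.0786244 = 3.2682 rad/s.

3.27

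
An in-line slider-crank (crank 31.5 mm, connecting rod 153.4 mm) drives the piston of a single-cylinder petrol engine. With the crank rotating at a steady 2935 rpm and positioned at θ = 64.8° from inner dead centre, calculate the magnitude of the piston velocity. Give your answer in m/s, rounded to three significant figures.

9.54

ω = 2π·2935/60 = 307.4 rad/s
For an in-line slider-crank, x = r cosθ + √(L² − r² sin²θ), so v = −rω sinθ·[1 + r cosθ/√(L² − r² sin²θ)].
With r = 0.0315 m, L = 0.1534 m, θ = 64.8°: √(L² − r² sin²θ) = 0.15073 m.
v = −0.0315·307.4·0.90483·[1 + 0.0315·0.42578/0.15073] = -9.5397 m/s.
|v| = 9.5397 m/s.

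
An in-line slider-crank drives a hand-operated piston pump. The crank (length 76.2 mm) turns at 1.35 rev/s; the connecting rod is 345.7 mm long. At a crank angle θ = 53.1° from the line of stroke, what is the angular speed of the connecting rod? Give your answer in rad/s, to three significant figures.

1.14

ω = 8.482 rad/s (converted from 1.35 rev/s).
The rod makes angle φ with the slider axis where L sinφ = r sinθ; differentiating, L cosφ·φ̇ = r ω cosθ.
L cosφ = √(L² − r² sin²θ) = 0.34029 m.
|ω_rod| = r ω |cosθ| / √(L² − r² sin²θ) = 0.0762·8.482·0.60042/0.34029 = 1.1405 rad/s.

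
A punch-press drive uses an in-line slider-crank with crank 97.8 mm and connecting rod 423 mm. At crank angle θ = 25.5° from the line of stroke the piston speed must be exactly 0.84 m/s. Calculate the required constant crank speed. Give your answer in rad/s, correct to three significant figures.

For an in-line slider-crank, |v_piston| = rω|sinθ|·[1 + r cosθ/√(L² − r² sin²θ)].
With r = 0.0978 m, L = 0.423 m, θ = 25.5°: the bracketed kinematic factor |dx/dθ| = 0.050934 m.
ω = v/|dx/dθ| = 0.84/0.050934 = 16.492 rad/s.

16.5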